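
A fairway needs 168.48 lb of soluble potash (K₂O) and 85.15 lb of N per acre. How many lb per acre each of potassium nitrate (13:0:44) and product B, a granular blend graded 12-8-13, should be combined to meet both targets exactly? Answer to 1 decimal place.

254.8 lb potassium nitrate, 433.5 lb product B

Let a = lb of potassium nitrate, b = lb of product B (per acre).
K₂O: 0.44·a + 0.13·b = 168.48
N: 0.13·a + 0.12·b = 85.15
Eliminate a: (row1) − 0.44/0.13·(row2) → -0.276154·b = -119.72, so b = 433.526.
Back-substitute: a = (168.48 − 0.13·433.526) / 0.44 = 254.822.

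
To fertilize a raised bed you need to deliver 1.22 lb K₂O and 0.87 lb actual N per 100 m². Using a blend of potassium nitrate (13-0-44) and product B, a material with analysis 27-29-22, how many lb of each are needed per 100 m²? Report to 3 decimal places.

1.530 lb potassium nitrate, 2.486 lb product B

With a, b = lb per 100 m² of potassium nitrate and product B:
K₂O: 0.44·a + 0.22·b = 1.22
N: 0.13·a + 0.27·b = 0.87
From row1: a = (1.22 − 0.22·b) / 0.44.
Into row2: 0.13·(1.22 − 0.22·b)/0.44 + 0.27·b = 0.87 → b = 2.48559, a = 1.52993.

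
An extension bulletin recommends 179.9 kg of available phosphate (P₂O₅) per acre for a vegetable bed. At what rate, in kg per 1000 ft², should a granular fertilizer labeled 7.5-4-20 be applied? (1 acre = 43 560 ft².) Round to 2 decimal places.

Product per acre = 179.9 / 4% = 4497.5 kg.
Convert to per 1000 ft²: 4497.5 × 0.0229568 = 103.248 kg.

103.25 kg of product per thousand sq ft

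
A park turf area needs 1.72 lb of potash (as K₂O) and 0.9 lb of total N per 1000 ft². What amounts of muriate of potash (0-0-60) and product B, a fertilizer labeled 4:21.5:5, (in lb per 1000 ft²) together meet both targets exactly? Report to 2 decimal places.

0.99 lb muriate of potash, 22.50 lb product B

With a, b = lb per 1000 ft² of muriate of potash and product B:
K₂O: 0.6·a + 0.05·b = 1.72
N: 0·a + 0.04·b = 0.9
Solving simultaneously: a = 0.991667, b = 22.5.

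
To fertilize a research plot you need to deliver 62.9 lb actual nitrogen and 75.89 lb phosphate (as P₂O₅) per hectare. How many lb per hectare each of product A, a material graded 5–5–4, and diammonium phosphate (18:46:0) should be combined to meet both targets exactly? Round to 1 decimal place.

1091.0 lb product A, 46.4 lb diammonium phosphate

With a, b = lb per hectare of product A and diammonium phosphate:
N: 0.05·a + 0.18·b = 62.9
P₂O₅: 0.05·a + 0.46·b = 75.89
From row1: a = (62.9 − 0.18·b) / 0.05.
Into row2: 0.05·(62.9 − 0.18·b)/0.05 + 0.46·b = 75.89 → b = 46.3929, a = 1090.99.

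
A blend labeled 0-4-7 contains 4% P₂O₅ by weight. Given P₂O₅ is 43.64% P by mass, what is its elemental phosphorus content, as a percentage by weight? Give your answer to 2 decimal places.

%P = 4 × 0.4364 = 1.7456%.

1.75% P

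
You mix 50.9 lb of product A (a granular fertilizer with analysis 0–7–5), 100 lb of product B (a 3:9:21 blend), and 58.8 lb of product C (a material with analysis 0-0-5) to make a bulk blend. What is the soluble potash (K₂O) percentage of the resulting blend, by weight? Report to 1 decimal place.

Total mass = 50.9 + 100 + 58.8 = 209.7 lb.
K₂O mass = 5%×50.9 + 21%×100 + 5%×58.8 = 26.485 lb.
% K₂O = 26.485 / 209.7 = 12.6299%.

12.6% K₂O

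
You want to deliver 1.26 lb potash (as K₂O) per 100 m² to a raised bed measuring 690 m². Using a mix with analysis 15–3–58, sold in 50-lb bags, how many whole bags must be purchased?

Product per 100 m² = 1.26 / 58% = 2.17241 lb.
Total product = 2.17241 × 690 / 100 = 14.9897 lb.
Bags = ⌈14.9897 / 50⌉ = 1.

1 bags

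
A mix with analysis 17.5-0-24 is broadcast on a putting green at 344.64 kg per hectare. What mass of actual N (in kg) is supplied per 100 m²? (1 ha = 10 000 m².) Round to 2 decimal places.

0.60 kg N per hundred sq m

nitrogen per hectare = 344.64 × 17.5% = 60.312 kg.
Convert to per 100 m²: 60.312 × 0.01 = 0.60312 kg.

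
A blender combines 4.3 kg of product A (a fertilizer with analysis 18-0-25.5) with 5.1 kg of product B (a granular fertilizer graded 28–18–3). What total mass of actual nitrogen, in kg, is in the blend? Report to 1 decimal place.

N mass = 18%×4.3 + 28%×5.1 = 2.202 kg.

2.2 kg N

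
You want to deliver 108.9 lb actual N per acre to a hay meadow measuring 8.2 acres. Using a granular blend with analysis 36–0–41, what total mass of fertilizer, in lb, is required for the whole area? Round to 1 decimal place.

Product per acre = 108.9 / 36% = 302.5 lb.
Total product = 302.5 × 8.2 = 2480.5 lb.

2480.5 lb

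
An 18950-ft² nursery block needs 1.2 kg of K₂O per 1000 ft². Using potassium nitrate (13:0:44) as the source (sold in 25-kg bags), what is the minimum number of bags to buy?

3 bags

Product per 1000 ft² = 1.2 / 44% = 2.72727 kg.
Total product = 2.72727 × 18950 / 1000 = 51.6818 kg.
Bags = ⌈51.6818 / 25⌉ = 3.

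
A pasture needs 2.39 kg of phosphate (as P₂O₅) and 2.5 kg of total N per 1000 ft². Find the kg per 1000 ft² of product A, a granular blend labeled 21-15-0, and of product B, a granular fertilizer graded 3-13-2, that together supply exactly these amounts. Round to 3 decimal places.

With a, b = kg per 1000 ft² of product A and product B:
P₂O₅: 0.15·a + 0.13·b = 2.39
N: 0.21·a + 0.03·b = 2.5
Solving simultaneously: a = 11.1096, b = 5.56579.

11.110 kg product A, 5.566 kg product B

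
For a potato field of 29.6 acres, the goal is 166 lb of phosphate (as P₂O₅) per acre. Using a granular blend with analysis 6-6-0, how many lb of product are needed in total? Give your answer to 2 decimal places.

Product per acre = 166 / 6% = 2766.67 lb.
Total product = 2766.67 × 29.6 = 81893.333 lb.

81893.33 lb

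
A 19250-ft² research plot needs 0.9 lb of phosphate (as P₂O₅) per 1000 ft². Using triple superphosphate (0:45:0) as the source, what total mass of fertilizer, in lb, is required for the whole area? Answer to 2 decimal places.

Product per 1000 ft² = 0.9 / 45% = 2 lb.
Total product = 2 × 19250 / 1000 = 38.5 lb.

38.50 lb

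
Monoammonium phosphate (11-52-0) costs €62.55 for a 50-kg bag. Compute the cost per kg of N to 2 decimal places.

€11.37 per kg N

N in bag = 50 × 11% = 5.5 kg.
Cost per kg N = €62.55 / 5.5 = €11.3727.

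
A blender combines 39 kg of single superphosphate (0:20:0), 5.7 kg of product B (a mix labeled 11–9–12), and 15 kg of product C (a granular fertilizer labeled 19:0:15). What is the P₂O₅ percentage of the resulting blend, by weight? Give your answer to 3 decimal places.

Total mass = 39 + 5.7 + 15 = 59.7 kg.
P₂O₅ mass = 20%×39 + 9%×5.7 + 0%×15 = 8.313 kg.
% P₂O₅ = 8.313 / 59.7 = 13.9246%.

13.925% P₂O₅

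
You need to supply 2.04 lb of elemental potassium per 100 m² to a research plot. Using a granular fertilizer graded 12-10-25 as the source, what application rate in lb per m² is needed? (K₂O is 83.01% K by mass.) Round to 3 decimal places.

As K₂O: 2.04 / 0.8301 = 2.45754 lb per 100 m².
Product per 100 m² = 2.45754 / 25% = 9.83014 lb.
Convert to per m²: 9.83014 × 0.01 = 0.0983014 lb.

0.098 lb of product per sq m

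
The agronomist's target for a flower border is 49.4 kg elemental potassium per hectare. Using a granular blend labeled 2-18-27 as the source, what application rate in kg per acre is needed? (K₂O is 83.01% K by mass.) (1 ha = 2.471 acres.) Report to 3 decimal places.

As K₂O: 49.4 / 0.8301 = 59.5109 kg per hectare.
Product per hectare = 59.5109 / 27% = 220.411 kg.
Convert to per acre: 220.411 × 0.404694 = 89.19901 kg.

89.199 kg of product per acre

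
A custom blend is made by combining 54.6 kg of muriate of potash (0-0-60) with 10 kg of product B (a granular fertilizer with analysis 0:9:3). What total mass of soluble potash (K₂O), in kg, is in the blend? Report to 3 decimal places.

K₂O mass = 60%×54.6 + 3%×10 = 33.06 kg.

33.060 kg K₂O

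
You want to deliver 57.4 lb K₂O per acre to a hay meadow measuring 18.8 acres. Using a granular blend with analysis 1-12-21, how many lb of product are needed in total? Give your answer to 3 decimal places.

Product per acre = 57.4 / 21% = 273.333 lb.
Total product = 273.333 × 18.8 = 5138.6667 lb.

5138.667 lb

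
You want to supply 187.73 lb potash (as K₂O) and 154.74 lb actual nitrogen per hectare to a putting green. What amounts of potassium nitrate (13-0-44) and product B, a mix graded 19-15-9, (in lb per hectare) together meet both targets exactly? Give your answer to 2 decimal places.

Let a = lb of potassium nitrate, b = lb of product B (per hectare).
K₂O: 0.44·a + 0.09·b = 187.73
N: 0.13·a + 0.19·b = 154.74
Solving simultaneously: a = 302.394, b = 607.5202.

302.39 lb potassium nitrate, 607.52 lb product B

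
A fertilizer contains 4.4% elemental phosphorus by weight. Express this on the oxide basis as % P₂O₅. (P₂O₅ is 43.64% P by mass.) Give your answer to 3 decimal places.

%P₂O₅ = 4.4 / 0.4364 = 10.08249%.

10.082% P₂O₅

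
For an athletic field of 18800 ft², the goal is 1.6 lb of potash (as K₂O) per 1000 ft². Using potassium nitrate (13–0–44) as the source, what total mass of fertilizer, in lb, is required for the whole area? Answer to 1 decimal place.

68.4 lb

Product per 1000 ft² = 1.6 / 44% = 3.63636 lb.
Total product = 3.63636 × 18800 / 1000 = 68.3636 lb.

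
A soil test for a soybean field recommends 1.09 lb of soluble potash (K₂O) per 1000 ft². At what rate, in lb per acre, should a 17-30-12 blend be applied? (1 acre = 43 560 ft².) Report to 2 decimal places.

Product per 1000 ft² = 1.09 / 12% = 9.08333 lb.
Convert to per acre: 9.08333 × 43.56 = 395.67 lb.

395.67 lb of product per acre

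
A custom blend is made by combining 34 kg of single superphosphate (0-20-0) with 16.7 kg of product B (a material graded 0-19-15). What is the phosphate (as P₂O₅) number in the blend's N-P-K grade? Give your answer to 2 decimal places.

Total mass = 34 + 16.7 = 50.7 kg.
P₂O₅ mass = 20%×34 + 19%×16.7 = 9.973 kg.
% P₂O₅ = 9.973 / 50.7 = 19.6706%.

19.67% P₂O₅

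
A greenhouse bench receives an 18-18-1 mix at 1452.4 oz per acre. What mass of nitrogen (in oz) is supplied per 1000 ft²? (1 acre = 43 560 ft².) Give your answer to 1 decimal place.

nitrogen per acre = 1452.4 × 18% = 261.432 oz.
Convert to per 1000 ft²: 261.432 × 0.0229568 = 6.00165 oz.

6.0 oz N per thousand sq ft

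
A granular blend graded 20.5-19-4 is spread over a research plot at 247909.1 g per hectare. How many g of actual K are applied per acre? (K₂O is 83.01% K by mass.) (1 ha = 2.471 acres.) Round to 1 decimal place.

K₂O per hectare = 247909.1 × 4% = 9916.36 g.
Elemental K = 9916.36 × 0.8301 = 8231.57 g per hectare.
Convert to per acre: 8231.57 × 0.404694 = 3331.27 g.

3331.3 g K per acre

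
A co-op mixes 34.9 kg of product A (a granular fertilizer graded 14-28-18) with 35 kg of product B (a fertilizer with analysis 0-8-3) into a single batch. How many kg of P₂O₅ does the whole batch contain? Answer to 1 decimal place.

12.6 kg P₂O₅

P₂O₅ mass = 28%×34.9 + 8%×35 = 12.572 kg.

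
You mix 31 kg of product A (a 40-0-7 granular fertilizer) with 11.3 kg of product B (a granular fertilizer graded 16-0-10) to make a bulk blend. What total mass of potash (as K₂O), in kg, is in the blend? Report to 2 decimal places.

3.30 kg K₂O

K₂O mass = 7%×31 + 10%×11.3 = 3.3 kg.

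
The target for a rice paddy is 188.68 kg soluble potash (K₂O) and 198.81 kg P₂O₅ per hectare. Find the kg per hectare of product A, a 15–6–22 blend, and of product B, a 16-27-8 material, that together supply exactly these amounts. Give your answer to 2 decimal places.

With a, b = kg per hectare of product A and product B:
K₂O: 0.22·a + 0.08·b = 188.68
P₂O₅: 0.06·a + 0.27·b = 198.81
Solving simultaneously: a = 641.736, b = 593.725.

641.74 kg product A, 593.73 kg product B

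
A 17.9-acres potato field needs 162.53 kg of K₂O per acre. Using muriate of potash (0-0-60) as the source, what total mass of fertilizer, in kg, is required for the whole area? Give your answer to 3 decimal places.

Product per acre = 162.53 / 60% = 270.883 kg.
Total product = 270.883 × 17.9 = 4848.8117 kg.

4848.812 kg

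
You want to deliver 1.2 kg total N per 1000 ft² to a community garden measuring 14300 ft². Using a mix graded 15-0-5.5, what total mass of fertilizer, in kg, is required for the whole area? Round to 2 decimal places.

Product per 1000 ft² = 1.2 / 15% = 8 kg.
Total product = 8 × 14300 / 1000 = 114.4 kg.

114.40 kg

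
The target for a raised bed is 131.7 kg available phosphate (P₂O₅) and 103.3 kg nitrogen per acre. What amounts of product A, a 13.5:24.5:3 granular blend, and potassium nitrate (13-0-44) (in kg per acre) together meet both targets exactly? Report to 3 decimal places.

537.551 kg product A, 236.389 kg potassium nitrate

Let a = kg of product A, b = kg of potassium nitrate (per acre).
P₂O₅: 0.245·a + 0·b = 131.7
N: 0.135·a + 0.13·b = 103.3
Eliminate a: (row1) − 0.245/0.135·(row2) → -0.235926·b = -55.7704, so b = 236.3893.
Back-substitute: a = (131.7 − 0·236.3893) / 0.245 = 537.55102.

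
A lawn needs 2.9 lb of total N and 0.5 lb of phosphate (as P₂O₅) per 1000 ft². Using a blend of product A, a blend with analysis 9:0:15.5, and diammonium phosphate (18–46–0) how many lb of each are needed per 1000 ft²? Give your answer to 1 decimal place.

Let a = lb of product A, b = lb of diammonium phosphate (per 1000 ft²).
N: 0.09·a + 0.18·b = 2.9
P₂O₅: 0·a + 0.46·b = 0.5
Solving simultaneously: a = 30.0483, b = 1.08696.

30.0 lb product A, 1.1 lb diammonium phosphate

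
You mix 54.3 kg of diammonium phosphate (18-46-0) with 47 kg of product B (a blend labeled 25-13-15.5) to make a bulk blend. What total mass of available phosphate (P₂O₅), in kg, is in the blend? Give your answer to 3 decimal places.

31.088 kg P₂O₅

P₂O₅ mass = 46%×54.3 + 13%×47 = 31.088 kg.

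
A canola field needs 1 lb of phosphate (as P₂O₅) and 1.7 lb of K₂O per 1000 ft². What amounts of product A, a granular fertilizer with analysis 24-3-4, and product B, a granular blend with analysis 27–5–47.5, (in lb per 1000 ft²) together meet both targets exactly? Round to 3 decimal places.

Let a = lb of product A, b = lb of product B (per 1000 ft²).
P₂O₅: 0.03·a + 0.05·b = 1
K₂O: 0.04·a + 0.475·b = 1.7
Solving simultaneously: a = 31.8367, b = 0.897959.

31.837 lb product A, 0.898 lb product B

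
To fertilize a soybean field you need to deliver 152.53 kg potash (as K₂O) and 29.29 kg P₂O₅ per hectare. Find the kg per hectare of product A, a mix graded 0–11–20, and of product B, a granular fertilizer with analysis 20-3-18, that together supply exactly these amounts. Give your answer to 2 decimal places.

50.46 kg product A, 791.33 kg product B

Let a = kg of product A, b = kg of product B (per hectare).
K₂O: 0.2·a + 0.18·b = 152.53
P₂O₅: 0.11·a + 0.03·b = 29.29
Eliminate b: (row1) − 0.18/0.03·(row2) → -0.46·a = -23.21, so a = 50.4565.
Then b = (29.29 − 0.11·50.4565) / 0.03 = 791.326.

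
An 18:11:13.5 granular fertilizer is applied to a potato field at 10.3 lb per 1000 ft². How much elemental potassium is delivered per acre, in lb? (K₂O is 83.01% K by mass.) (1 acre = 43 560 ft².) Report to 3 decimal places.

K₂O per 1000 ft² = 10.3 × 13.5% = 1.3905 lb.
Elemental K = 1.3905 × 0.8301 = 1.15425 lb per 1000 ft².
Convert to per acre: 1.15425 × 43.56 = 50.2793 lb.

50.279 lb K per acre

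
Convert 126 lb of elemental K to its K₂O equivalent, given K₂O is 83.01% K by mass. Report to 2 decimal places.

151.79 lb K₂O

K₂O = 126 / 0.8301 = 151.789 lb.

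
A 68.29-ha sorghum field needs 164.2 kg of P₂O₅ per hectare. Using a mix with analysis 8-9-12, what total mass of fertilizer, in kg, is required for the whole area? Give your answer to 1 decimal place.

124591.3 kg

Product per hectare = 164.2 / 9% = 1824.44 kg.
Total product = 1824.44 × 68.29 = 124591.31 kg.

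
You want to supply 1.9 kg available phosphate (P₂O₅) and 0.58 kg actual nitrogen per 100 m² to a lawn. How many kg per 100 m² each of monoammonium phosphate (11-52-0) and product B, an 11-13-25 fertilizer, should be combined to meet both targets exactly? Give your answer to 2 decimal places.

3.11 kg monoammonium phosphate, 2.16 kg product B

Let a = kg of monoammonium phosphate, b = kg of product B (per 100 m²).
P₂O₅: 0.52·a + 0.13·b = 1.9
N: 0.11·a + 0.11·b = 0.58
Solving simultaneously: a = 3.11422, b = 2.15851.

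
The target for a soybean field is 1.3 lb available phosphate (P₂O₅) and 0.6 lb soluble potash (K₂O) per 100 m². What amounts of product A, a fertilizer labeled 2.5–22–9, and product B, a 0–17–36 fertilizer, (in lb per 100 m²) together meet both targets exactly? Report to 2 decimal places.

Let a = lb of product A, b = lb of product B (per 100 m²).
P₂O₅: 0.22·a + 0.17·b = 1.3
K₂O: 0.09·a + 0.36·b = 0.6
From row1: a = (1.3 − 0.17·b) / 0.22.
Into row2: 0.09·(1.3 − 0.17·b)/0.22 + 0.36·b = 0.6 → b = 0.234742, a = 5.7277.

5.73 lb product A, 0.23 lb product B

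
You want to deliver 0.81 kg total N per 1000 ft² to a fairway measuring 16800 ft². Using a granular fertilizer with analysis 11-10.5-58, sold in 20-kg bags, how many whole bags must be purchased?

7 bags

Product per 1000 ft² = 0.81 / 11% = 7.36364 kg.
Total product = 7.36364 × 16800 / 1000 = 123.709 kg.
Bags = ⌈123.709 / 20⌉ = 7.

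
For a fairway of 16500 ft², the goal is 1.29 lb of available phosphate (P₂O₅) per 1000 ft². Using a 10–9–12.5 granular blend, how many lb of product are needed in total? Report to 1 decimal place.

236.5 lb

Product per 1000 ft² = 1.29 / 9% = 14.3333 lb.
Total product = 14.3333 × 16500 / 1000 = 236.5 lb.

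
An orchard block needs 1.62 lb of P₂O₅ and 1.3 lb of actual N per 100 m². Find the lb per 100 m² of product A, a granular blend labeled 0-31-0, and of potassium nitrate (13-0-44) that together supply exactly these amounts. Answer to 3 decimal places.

Per-100 m² balance (a = product A, b = potassium nitrate):
P₂O₅: 0.31·a + 0·b = 1.62
N: 0·a + 0.13·b = 1.3
Solving simultaneously: a = 5.22581, b = 10.

5.226 lb product A, 10.000 lb potassium nitrate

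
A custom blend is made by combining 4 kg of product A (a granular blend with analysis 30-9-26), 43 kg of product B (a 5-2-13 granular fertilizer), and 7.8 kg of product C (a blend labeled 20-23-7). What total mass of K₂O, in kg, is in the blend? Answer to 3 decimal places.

7.176 kg K₂O

K₂O mass = 26%×4 + 13%×43 + 7%×7.8 = 7.176 kg.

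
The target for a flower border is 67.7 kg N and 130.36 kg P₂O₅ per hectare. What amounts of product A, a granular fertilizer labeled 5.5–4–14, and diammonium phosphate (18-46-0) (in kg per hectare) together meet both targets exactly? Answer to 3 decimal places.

With a, b = kg per hectare of product A and diammonium phosphate:
N: 0.055·a + 0.18·b = 67.7
P₂O₅: 0.04·a + 0.46·b = 130.36
Eliminate a: (row1) − 0.055/0.04·(row2) → -0.4525·b = -111.545, so b = 246.5083.
Back-substitute: a = (67.7 − 0.18·246.5083) / 0.055 = 424.1547.

424.155 kg product A, 246.508 kg diammonium phosphate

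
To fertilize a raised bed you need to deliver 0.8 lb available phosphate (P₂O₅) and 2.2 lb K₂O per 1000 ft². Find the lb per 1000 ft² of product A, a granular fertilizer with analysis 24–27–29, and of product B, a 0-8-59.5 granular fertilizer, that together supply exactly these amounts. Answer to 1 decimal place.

With a, b = lb per 1000 ft² of product A and product B:
P₂O₅: 0.27·a + 0.08·b = 0.8
K₂O: 0.29·a + 0.595·b = 2.2
From row1: a = (0.8 − 0.08·b) / 0.27.
Into row2: 0.29·(0.8 − 0.08·b)/0.27 + 0.595·b = 2.2 → b = 2.63368, a = 2.18261.

2.2 lb product A, 2.6 lb product B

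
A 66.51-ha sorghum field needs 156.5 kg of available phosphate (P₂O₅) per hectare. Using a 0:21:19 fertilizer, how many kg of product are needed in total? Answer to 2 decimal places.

Product per hectare = 156.5 / 21% = 745.238 kg.
Total product = 745.238 × 66.51 = 49565.786 kg.

49565.79 kg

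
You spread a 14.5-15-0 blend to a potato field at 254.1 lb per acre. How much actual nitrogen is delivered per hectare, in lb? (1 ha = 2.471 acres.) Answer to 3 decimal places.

91.043 lb N per hectare

nitrogen per acre = 254.1 × 14.5% = 36.8445 lb.
Convert to per hectare: 36.8445 × 2.471 = 91.0428 lb.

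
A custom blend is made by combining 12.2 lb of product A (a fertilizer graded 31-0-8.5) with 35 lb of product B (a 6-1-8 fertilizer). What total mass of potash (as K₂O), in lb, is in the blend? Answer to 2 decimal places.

3.84 lb K₂O

K₂O mass = 8.5%×12.2 + 8%×35 = 3.837 lb.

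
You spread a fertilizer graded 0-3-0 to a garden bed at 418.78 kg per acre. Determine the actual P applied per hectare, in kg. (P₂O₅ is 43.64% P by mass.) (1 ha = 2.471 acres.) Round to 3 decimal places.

13.548 kg P per hectare

P₂O₅ per acre = 418.78 × 3% = 12.5634 kg.
Elemental P = 12.5634 × 0.4364 = 5.48267 kg per acre.
Convert to per hectare: 5.48267 × 2.471 = 13.5477 kg.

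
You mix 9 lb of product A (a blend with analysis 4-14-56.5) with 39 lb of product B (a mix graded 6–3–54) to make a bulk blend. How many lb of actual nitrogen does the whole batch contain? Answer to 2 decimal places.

N mass = 4%×9 + 6%×39 = 2.7 lb.

2.70 lb N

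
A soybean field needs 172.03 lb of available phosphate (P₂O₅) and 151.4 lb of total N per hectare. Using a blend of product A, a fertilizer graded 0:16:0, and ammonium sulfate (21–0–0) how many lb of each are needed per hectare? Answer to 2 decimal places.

1075.19 lb product A, 720.95 lb ammonium sulfate

Let a = lb of product A, b = lb of ammonium sulfate (per hectare).
P₂O₅: 0.16·a + 0·b = 172.03
N: 0·a + 0.21·b = 151.4
Solving simultaneously: a = 1075.188, b = 720.952.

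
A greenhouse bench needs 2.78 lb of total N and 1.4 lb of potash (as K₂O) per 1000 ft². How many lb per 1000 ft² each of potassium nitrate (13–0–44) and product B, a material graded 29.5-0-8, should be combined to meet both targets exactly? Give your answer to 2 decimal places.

Let a = lb of potassium nitrate, b = lb of product B (per 1000 ft²).
N: 0.13·a + 0.295·b = 2.78
K₂O: 0.44·a + 0.08·b = 1.4
Eliminate a: (row1) − 0.13/0.44·(row2) → 0.271364·b = 2.36636, so b = 8.72027.
Back-substitute: a = (2.78 − 0.295·8.72027) / 0.13 = 1.59631.

1.60 lb potassium nitrate, 8.72 lb product B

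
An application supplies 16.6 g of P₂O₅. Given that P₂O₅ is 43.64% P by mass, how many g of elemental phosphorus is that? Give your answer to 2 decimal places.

P = 16.6 × 0.4364 = 7.24424 g.

7.24 g P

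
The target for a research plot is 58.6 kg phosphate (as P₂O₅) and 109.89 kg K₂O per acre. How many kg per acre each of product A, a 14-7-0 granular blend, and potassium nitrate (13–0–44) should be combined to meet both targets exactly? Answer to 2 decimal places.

837.14 kg product A, 249.75 kg potassium nitrate

Let a = kg of product A, b = kg of potassium nitrate (per acre).
P₂O₅: 0.07·a + 0·b = 58.6
K₂O: 0·a + 0.44·b = 109.89
Solving simultaneously: a = 837.143, b = 249.75.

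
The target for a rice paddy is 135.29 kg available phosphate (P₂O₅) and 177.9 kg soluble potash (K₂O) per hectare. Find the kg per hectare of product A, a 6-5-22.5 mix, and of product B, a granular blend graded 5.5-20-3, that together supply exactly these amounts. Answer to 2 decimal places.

724.63 kg product A, 495.29 kg product B

Per-hectare balance (a = product A, b = product B):
P₂O₅: 0.05·a + 0.2·b = 135.29
K₂O: 0.225·a + 0.03·b = 177.9
Eliminate a: (row1) − 0.05/0.225·(row2) → 0.193333·b = 95.7567, so b = 495.293.
Back-substitute: a = (135.29 − 0.2·495.293) / 0.05 = 724.628.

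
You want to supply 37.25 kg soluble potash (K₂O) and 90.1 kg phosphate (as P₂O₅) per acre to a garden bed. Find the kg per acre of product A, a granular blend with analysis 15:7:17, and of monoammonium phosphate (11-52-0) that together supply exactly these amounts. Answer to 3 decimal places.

219.118 kg product A, 143.773 kg monoammonium phosphate

Let a = kg of product A, b = kg of monoammonium phosphate (per acre).
K₂O: 0.17·a + 0·b = 37.25
P₂O₅: 0.07·a + 0.52·b = 90.1
Eliminate b: (row1) − 0/0.52·(row2) → 0.17·a = 37.25, so a = 219.1176.
Then b = (90.1 − 0.07·219.1176) / 0.52 = 143.7726.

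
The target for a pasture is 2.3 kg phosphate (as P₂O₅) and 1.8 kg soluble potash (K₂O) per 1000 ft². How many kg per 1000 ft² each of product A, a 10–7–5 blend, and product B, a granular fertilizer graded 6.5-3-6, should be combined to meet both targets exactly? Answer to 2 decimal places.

With a, b = kg per 1000 ft² of product A and product B:
P₂O₅: 0.07·a + 0.03·b = 2.3
K₂O: 0.05·a + 0.06·b = 1.8
Eliminate b: (row1) − 0.03/0.06·(row2) → 0.045·a = 1.4, so a = 31.1111.
Then b = (1.8 − 0.05·31.1111) / 0.06 = 4.07407.

31.11 kg product A, 4.07 kg product B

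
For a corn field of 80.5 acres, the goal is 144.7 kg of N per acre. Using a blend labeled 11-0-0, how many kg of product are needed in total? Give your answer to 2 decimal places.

Product per acre = 144.7 / 11% = 1315.45 kg.
Total product = 1315.45 × 80.5 = 105894.091 kg.

105894.09 kg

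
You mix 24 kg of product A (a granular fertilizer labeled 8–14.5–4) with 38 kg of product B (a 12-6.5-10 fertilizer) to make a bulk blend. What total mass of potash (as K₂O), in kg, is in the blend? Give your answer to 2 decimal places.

K₂O mass = 4%×24 + 10%×38 = 4.76 kg.

4.76 kg K₂O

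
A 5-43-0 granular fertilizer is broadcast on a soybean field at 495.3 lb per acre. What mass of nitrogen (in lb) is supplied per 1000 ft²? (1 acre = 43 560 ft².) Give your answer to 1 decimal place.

nitrogen per acre = 495.3 × 5% = 24.765 lb.
Convert to per 1000 ft²: 24.765 × 0.0229568 = 0.568526 lb.

0.6 lb N per thousand sq ft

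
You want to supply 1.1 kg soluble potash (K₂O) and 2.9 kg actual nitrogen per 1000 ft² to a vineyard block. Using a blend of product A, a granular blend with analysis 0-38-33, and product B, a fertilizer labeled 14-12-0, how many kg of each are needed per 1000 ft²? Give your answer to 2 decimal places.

3.33 kg product A, 20.71 kg product B

Per-1000 ft² balance (a = product A, b = product B):
K₂O: 0.33·a + 0·b = 1.1
N: 0·a + 0.14·b = 2.9
Solving simultaneously: a = 3.33333, b = 20.7143.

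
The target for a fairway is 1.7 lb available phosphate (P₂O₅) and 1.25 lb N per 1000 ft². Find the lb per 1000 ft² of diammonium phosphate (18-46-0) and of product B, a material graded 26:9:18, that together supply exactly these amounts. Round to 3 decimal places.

With a, b = lb per 1000 ft² of diammonium phosphate and product B:
P₂O₅: 0.46·a + 0.09·b = 1.7
N: 0.18·a + 0.26·b = 1.25
From row1: a = (1.7 − 0.09·b) / 0.46.
Into row2: 0.18·(1.7 − 0.09·b)/0.46 + 0.26·b = 1.25 → b = 2.60155, a = 3.18665.

3.187 lb diammonium phosphate, 2.602 lb product B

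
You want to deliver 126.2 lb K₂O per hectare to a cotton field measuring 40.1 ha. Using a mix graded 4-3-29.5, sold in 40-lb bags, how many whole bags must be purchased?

429 bags

Product per hectare = 126.2 / 29.5% = 427.797 lb.
Total product = 427.797 × 40.1 = 17154.6 lb.
Bags = ⌈17154.6 / 40⌉ = 429.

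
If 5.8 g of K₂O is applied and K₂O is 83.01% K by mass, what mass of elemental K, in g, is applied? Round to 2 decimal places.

4.81 g K

K = 5.8 × 0.8301 = 4.81458 g.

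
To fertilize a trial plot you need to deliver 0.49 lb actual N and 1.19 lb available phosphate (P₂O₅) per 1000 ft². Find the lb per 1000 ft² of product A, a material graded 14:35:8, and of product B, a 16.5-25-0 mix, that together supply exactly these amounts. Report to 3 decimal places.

3.246 lb product A, 0.215 lb product B

Per-1000 ft² balance (a = product A, b = product B):
N: 0.14·a + 0.165·b = 0.49
P₂O₅: 0.35·a + 0.25·b = 1.19
Eliminate a: (row1) − 0.14/0.35·(row2) → 0.065·b = 0.014, so b = 0.215385.
Back-substitute: a = (0.49 − 0.165·0.215385) / 0.14 = 3.24615.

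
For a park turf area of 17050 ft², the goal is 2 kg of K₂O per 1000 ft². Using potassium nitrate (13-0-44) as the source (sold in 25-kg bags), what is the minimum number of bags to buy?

4 bags

Product per 1000 ft² = 2 / 44% = 4.54545 kg.
Total product = 4.54545 × 17050 / 1000 = 77.5 kg.
Bags = ⌈77.5 / 25⌉ = 4.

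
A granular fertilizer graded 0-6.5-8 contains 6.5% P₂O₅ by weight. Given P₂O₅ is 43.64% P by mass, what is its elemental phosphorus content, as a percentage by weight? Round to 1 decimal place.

%P = 6.5 × 0.4364 = 2.8366%.

2.8% P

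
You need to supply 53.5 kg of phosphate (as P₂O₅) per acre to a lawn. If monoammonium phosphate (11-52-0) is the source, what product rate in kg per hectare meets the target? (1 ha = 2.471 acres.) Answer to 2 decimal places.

254.23 kg of product per hectare

Product per acre = 53.5 / 52% = 102.885 kg.
Convert to per hectare: 102.885 × 2.471 = 254.228 kg.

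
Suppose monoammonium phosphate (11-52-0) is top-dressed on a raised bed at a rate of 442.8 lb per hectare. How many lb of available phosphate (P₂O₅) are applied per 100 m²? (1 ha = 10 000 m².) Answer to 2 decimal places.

P₂O₅ per hectare = 442.8 × 52% = 230.256 lb.
Convert to per 100 m²: 230.256 × 0.01 = 2.30256 lb.

2.30 lb P₂O₅ per hundred sq m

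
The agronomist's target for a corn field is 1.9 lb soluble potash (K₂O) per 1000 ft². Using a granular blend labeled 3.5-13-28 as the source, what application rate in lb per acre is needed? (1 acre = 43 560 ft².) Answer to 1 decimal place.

Product per 1000 ft² = 1.9 / 28% = 6.78571 lb.
Convert to per acre: 6.78571 × 43.56 = 295.586 lb.

295.6 lb of product per acre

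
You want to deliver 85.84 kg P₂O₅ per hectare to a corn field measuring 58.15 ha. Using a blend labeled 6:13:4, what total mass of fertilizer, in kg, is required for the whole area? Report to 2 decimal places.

38396.89 kg

Product per hectare = 85.84 / 13% = 660.308 kg.
Total product = 660.308 × 58.15 = 38396.892 kg.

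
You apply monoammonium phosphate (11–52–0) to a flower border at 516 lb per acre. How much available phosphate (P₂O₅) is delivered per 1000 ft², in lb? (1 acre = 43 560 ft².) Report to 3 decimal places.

P₂O₅ per acre = 516 × 52% = 268.32 lb.
Convert to per 1000 ft²: 268.32 × 0.0229568 = 6.15978 lb.

6.160 lb P₂O₅ per thousand sq ft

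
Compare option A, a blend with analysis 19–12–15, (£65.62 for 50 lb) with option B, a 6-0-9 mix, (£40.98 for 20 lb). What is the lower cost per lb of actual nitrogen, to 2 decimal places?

option A: N per bag = 50 × 19% = 9.5 lb; cost = 65.62 / 9.5 = £6.9074/lb N.
option B: N per bag = 20 × 6% = 1.2 lb; cost = 40.98 / 1.2 = £34.1500/lb N.
option A is cheaper.

£6.91 per lb N (option A)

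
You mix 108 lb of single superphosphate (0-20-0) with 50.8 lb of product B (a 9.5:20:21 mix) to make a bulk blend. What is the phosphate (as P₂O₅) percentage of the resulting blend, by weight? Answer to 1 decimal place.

Total mass = 108 + 50.8 = 158.8 lb.
P₂O₅ mass = 20%×108 + 20%×50.8 = 31.76 lb.
% P₂O₅ = 31.76 / 158.8 = 20%.

20.0% P₂O₅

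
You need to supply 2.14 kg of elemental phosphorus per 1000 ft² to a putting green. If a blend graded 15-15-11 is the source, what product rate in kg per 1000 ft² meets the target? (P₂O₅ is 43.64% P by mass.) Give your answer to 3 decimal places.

As P₂O₅: 2.14 / 0.4364 = 4.90376 kg per 1000 ft².
Product per 1000 ft² = 4.90376 / 15% = 32.6917 kg.

32.692 kg of product per thousand sq ft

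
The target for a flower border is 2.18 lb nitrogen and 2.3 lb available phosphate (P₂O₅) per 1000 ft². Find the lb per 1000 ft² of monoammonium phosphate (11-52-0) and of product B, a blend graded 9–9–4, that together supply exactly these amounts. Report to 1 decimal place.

Per-1000 ft² balance (a = monoammonium phosphate, b = product B):
N: 0.11·a + 0.09·b = 2.18
P₂O₅: 0.52·a + 0.09·b = 2.3
Solving simultaneously: a = 0.292683, b = 23.8645.

0.3 lb monoammonium phosphate, 23.9 lb product B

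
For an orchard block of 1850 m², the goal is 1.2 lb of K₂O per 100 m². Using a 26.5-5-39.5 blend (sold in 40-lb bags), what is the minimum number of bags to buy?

Product per 100 m² = 1.2 / 39.5% = 3.03797 lb.
Total product = 3.03797 × 1850 / 100 = 56.2025 lb.
Bags = ⌈56.2025 / 40⌉ = 2.

2 bags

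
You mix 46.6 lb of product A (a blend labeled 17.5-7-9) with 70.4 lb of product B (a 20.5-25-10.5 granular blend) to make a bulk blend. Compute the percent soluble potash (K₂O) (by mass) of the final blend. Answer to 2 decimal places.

9.90% K₂O

Total mass = 46.6 + 70.4 = 117 lb.
K₂O mass = 9%×46.6 + 10.5%×70.4 = 11.586 lb.
% K₂O = 11.586 / 117 = 9.90256%.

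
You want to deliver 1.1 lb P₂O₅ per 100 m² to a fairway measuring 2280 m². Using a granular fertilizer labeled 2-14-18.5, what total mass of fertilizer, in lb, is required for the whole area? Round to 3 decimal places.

Product per 100 m² = 1.1 / 14% = 7.85714 lb.
Total product = 7.85714 × 2280 / 100 = 179.1429 lb.

179.143 lb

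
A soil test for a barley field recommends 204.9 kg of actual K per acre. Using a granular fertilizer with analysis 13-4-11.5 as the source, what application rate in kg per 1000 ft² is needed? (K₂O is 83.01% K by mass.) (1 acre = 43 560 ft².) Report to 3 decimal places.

49.275 kg of product per thousand sq ft

As K₂O: 204.9 / 0.8301 = 246.838 kg per acre.
Product per acre = 246.838 / 11.5% = 2146.42 kg.
Convert to per 1000 ft²: 2146.42 × 0.0229568 = 49.2749 kg.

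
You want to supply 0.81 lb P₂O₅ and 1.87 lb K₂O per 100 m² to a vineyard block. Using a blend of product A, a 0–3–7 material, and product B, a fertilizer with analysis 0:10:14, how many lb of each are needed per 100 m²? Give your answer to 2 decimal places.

Per-100 m² balance (a = product A, b = product B):
P₂O₅: 0.03·a + 0.1·b = 0.81
K₂O: 0.07·a + 0.14·b = 1.87
Solving simultaneously: a = 26.2857, b = 0.214286.

26.29 lb product A, 0.21 lb product B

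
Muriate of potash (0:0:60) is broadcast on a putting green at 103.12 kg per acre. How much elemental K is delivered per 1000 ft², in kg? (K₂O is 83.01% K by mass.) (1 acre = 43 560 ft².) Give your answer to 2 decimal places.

K₂O per acre = 103.12 × 60% = 61.872 kg.
Elemental K = 61.872 × 0.8301 = 51.3599 kg per acre.
Convert to per 1000 ft²: 51.3599 × 0.0229568 = 1.17906 kg.

1.18 kg K per thousand sq ft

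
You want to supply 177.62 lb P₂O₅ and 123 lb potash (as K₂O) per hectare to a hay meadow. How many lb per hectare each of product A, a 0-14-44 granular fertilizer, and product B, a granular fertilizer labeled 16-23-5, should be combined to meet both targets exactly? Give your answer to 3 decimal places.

With a, b = lb per hectare of product A and product B:
P₂O₅: 0.14·a + 0.23·b = 177.62
K₂O: 0.44·a + 0.05·b = 123
Eliminate a: (row1) − 0.14/0.44·(row2) → 0.214091·b = 138.484, so b = 646.84501.
Back-substitute: a = (177.62 − 0.23·646.84501) / 0.14 = 206.0403.

206.040 lb product A, 646.845 lb product B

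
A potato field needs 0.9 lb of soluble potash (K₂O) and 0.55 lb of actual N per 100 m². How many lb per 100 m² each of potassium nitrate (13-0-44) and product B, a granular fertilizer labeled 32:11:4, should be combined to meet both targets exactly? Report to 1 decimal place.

With a, b = lb per 100 m² of potassium nitrate and product B:
K₂O: 0.44·a + 0.04·b = 0.9
N: 0.13·a + 0.32·b = 0.55
Solving simultaneously: a = 1.96165, b = 0.921829.

2.0 lb potassium nitrate, 0.9 lb product B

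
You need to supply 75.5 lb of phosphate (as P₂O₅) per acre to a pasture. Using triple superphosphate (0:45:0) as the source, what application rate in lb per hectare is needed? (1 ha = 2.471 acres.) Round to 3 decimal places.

Product per acre = 75.5 / 45% = 167.778 lb.
Convert to per hectare: 167.778 × 2.471 = 414.5789 lb.

414.579 lb of product per hectare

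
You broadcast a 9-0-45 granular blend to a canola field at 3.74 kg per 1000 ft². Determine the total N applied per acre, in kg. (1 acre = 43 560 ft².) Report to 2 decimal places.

14.66 kg N per acre

nitrogen per 1000 ft² = 3.74 × 9% = 0.3366 kg.
Convert to per acre: 0.3366 × 43.56 = 14.6623 kg.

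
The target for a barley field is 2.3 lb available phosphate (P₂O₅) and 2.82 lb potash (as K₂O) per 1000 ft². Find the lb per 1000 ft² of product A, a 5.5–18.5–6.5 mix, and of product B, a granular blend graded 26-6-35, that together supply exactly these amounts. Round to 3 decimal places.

Let a = lb of product A, b = lb of product B (per 1000 ft²).
P₂O₅: 0.185·a + 0.06·b = 2.3
K₂O: 0.065·a + 0.35·b = 2.82
Eliminate b: (row1) − 0.06/0.35·(row2) → 0.173857·a = 1.81657, so a = 10.4486.
Then b = (2.82 − 0.065·10.4486) / 0.35 = 6.11668.

10.449 lb product A, 6.117 lb product B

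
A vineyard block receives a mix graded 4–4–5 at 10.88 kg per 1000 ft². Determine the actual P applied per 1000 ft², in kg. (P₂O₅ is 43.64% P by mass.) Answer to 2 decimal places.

0.19 kg P per thousand sq ft

P₂O₅ per 1000 ft² = 10.88 × 4% = 0.4352 kg.
Elemental P = 0.4352 × 0.4364 = 0.189921 kg per 1000 ft².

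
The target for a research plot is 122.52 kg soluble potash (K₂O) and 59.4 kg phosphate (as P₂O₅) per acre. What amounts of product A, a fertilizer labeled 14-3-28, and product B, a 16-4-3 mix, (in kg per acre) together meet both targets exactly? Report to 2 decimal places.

Per-acre balance (a = product A, b = product B):
K₂O: 0.28·a + 0.03·b = 122.52
P₂O₅: 0.03·a + 0.04·b = 59.4
Eliminate b: (row1) − 0.03/0.04·(row2) → 0.2575·a = 77.97, so a = 302.796.
Then b = (59.4 − 0.03·302.796) / 0.04 = 1257.903.

302.80 kg product A, 1257.90 kg product B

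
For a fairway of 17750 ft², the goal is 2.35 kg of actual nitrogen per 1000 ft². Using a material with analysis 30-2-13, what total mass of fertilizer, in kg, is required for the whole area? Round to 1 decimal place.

Product per 1000 ft² = 2.35 / 30% = 7.83333 kg.
Total product = 7.83333 × 17750 / 1000 = 139.042 kg.

139.0 kg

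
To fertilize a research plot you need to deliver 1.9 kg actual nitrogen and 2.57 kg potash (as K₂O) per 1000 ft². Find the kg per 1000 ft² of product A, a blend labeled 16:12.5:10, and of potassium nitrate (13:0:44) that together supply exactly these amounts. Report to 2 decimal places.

With a, b = kg per 1000 ft² of product A and potassium nitrate:
N: 0.16·a + 0.13·b = 1.9
K₂O: 0.1·a + 0.44·b = 2.57
Eliminate b: (row1) − 0.13/0.44·(row2) → 0.130455·a = 1.14068, so a = 8.7439.
Then b = (2.57 − 0.1·8.7439) / 0.44 = 3.85366.

8.74 kg product A, 3.85 kg potassium nitrate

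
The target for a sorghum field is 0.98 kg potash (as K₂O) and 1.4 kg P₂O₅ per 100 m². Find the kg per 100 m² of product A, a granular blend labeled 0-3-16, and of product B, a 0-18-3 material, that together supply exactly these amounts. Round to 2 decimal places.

4.82 kg product A, 6.97 kg product B

Per-100 m² balance (a = product A, b = product B):
K₂O: 0.16·a + 0.03·b = 0.98
P₂O₅: 0.03·a + 0.18·b = 1.4
Eliminate a: (row1) − 0.16/0.03·(row2) → -0.93·b = -6.48667, so b = 6.97491.
Back-substitute: a = (0.98 − 0.03·6.97491) / 0.16 = 4.8172.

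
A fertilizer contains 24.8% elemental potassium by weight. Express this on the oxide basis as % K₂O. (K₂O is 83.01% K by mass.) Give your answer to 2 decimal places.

%K₂O = 24.8 / 0.8301 = 29.8759%.

29.88% K₂O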